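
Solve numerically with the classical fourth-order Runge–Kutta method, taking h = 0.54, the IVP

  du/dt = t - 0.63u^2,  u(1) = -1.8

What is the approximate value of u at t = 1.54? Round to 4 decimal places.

RK4: k1 = f(t_n, u_n); k2 = f(t_n + h/2, u_n + (h/2)·k1); k3 = f(t_n + h/2, u_n + (h/2)·k2); k4 = f(t_n + h, u_n + h·k3); u_{n+1} = u_n + (h/6)·(k1 + 2k2 + 2k3 + k4).
t=1.000000, u=-1.800000:
  k1 = f(1.000000, -1.800000) = -1.041200
  k2 = f(1.270000, -2.081124) = -1.458579
  k3 = f(1.270000, -2.193816) = -1.762083
  k4 = f(1.540000, -2.751525) = -3.229659
  u ← -1.800000 + (0.54/6)·(k1 + 2k2 + 2k3 + k4) = -2.764096
u(1.54) ≈ -2.7641

-2.7641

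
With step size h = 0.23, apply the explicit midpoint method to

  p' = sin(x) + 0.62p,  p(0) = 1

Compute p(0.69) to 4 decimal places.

1.7933

Midpoint: k1 = f(x_n, p_n); k2 = f(x_n + h/2, p_n + (h/2)·k1); p_{n+1} = p_n + h·k2.
x=0.000000, p=1.000000:
  k1 = f(0.000000, 1.000000) = 0.620000
  k2 = f(0.115000, 1.071300) = 0.778953
  p ← 1.000000 + 0.23·0.778953 = 1.179159
x=0.230000, p=1.179159:
  k1 = f(0.230000, 1.179159) = 0.959056
  k2 = f(0.345000, 1.289451) = 1.137656
  p ← 1.179159 + 0.23·1.137656 = 1.440820
x=0.460000, p=1.440820:
  k1 = f(0.460000, 1.440820) = 1.337257
  k2 = f(0.575000, 1.594605) = 1.532490
  p ← 1.440820 + 0.23·1.532490 = 1.793293
p(0.69) ≈ 1.7933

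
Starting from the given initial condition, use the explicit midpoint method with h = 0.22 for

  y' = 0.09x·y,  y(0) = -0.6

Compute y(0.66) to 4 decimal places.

Midpoint: k1 = f(x_n, y_n); k2 = f(x_n + h/2, y_n + (h/2)·k1); y_{n+1} = y_n + h·k2.
x=0.000000, y=-0.600000:
  k1 = f(0.000000, -0.600000) = 0.000000
  k2 = f(0.110000, -0.600000) = -0.005940
  y ← -0.600000 + 0.22·(-0.005940) = -0.601307
x=0.220000, y=-0.601307:
  k1 = f(0.220000, -0.601307) = -0.011906
  k2 = f(0.330000, -0.602616) = -0.017898
  y ← -0.601307 + 0.22·(-0.017898) = -0.605244
x=0.440000, y=-0.605244:
  k1 = f(0.440000, -0.605244) = -0.023968
  k2 = f(0.550000, -0.607881) = -0.030090
  y ← -0.605244 + 0.22·(-0.030090) = -0.611864
y(0.66) ≈ -0.6119

-0.6119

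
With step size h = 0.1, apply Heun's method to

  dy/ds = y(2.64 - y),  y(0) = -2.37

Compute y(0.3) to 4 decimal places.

-32.7866

Heun: k1 = f(s_n, y_n); k2 = f(s_n + h, y_n + h·k1); y_{n+1} = y_n + (h/2)·(k1 + k2).
s=0.000000, y=-2.370000:
  k1 = f(0.000000, -2.370000) = -11.873700
  k2 = f(0.100000, -3.557370) = -22.046338
  y ← -2.370000 + (0.1/2)·(-11.873700 + (-22.046338)) = -4.066002
s=0.100000, y=-4.066002:
  k1 = f(0.100000, -4.066002) = -27.266617
  k2 = f(0.200000, -6.792664) = -64.072910
  y ← -4.066002 + (0.1/2)·(-27.266617 + (-64.072910)) = -8.632978
s=0.200000, y=-8.632978:
  k1 = f(0.200000, -8.632978) = -97.319376
  k2 = f(0.300000, -18.364916) = -385.753510
  y ← -8.632978 + (0.1/2)·(-97.319376 + (-385.753510)) = -32.786623
y(0.3) ≈ -32.7866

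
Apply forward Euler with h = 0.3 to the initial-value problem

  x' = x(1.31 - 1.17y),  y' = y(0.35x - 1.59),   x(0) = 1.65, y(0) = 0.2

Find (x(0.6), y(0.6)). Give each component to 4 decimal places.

2.9337, 0.1047

Euler on (x,y): x_{n+1} = x_n + h·x', y_{n+1} = y_n + h·y'.
0.000000: (1.650000, 0.200000); f=(1.775400, -0.202500) → (2.182620, 0.139250)
0.300000: (2.182620, 0.139250); f=(2.503634, -0.115032) → (2.933710, 0.104740)
(x(0.6), y(0.6)) ≈ (2.9337, 0.1047)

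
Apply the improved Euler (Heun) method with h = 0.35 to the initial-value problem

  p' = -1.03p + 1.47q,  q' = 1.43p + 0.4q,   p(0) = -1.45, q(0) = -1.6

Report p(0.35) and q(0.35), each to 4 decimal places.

-1.9406, -2.6914

Heun on (p,q): k1 = f(t_n, state_n); k2 = f(t_n + h, state_n + h·k1); state_{n+1} = state_n + (h/2)·(k1 + k2).
0.000000: (-1.450000, -1.600000)
  k1 = (-0.858500, -2.713500)
  predictor → (-1.750475, -2.549725)
  k2 = (-1.945107, -3.523069)
  → (-1.940631, -2.691400)
(p(0.35), q(0.35)) ≈ (-1.9406, -2.6914)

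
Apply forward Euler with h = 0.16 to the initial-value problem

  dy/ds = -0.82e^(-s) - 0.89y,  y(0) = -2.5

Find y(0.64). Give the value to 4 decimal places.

-1.6802

Euler: y_{n+1} = y_n + h·f(s_n, y_n).
s=0.000000, y=-2.500000: f=1.405000 → y ← -2.500000 + 0.16·1.405000 = -2.275200
s=0.160000, y=-2.275200: f=1.326170 → y ← -2.275200 + 0.16·1.326170 = -2.063013
s=0.320000, y=-2.063013: f=1.240639 → y ← -2.063013 + 0.16·1.240639 = -1.864511
s=0.480000, y=-1.864511: f=1.152012 → y ← -1.864511 + 0.16·1.152012 = -1.680189
y(0.64) ≈ -1.6802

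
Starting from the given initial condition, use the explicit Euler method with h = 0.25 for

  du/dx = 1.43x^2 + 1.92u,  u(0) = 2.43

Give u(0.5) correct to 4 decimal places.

Euler: u_{n+1} = u_n + h·f(x_n, u_n).
x=0.000000, u=2.430000: f=4.665600 → u ← 2.430000 + 0.25·4.665600 = 3.596400
x=0.250000, u=3.596400: f=6.994463 → u ← 3.596400 + 0.25·6.994463 = 5.345016
u(0.5) ≈ 5.3450

5.3450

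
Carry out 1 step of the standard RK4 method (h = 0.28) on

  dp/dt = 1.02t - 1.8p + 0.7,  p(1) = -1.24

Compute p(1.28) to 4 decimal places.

RK4: k1 = f(t_n, p_n); k2 = f(t_n + h/2, p_n + (h/2)·k1); k3 = f(t_n + h/2, p_n + (h/2)·k2); k4 = f(t_n + h, p_n + h·k3); p_{n+1} = p_n + (h/6)·(k1 + 2k2 + 2k3 + k4).
t=1.000000, p=-1.240000:
  k1 = f(1.000000, -1.240000) = 3.952000
  k2 = f(1.140000, -0.686720) = 3.098896
  k3 = f(1.140000, -0.806155) = 3.313878
  k4 = f(1.280000, -0.312114) = 2.567405
  p ← -1.240000 + (0.28/6)·(k1 + 2k2 + 2k3 + k4) = -0.337235
p(1.28) ≈ -0.3372

-0.3372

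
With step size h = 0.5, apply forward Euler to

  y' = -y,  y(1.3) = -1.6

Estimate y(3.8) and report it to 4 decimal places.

-0.0500

Euler: y_{n+1} = y_n + h·f(x_n, y_n).
x=1.300000, y=-1.600000: f=1.600000 → y ← -1.600000 + 0.5·1.600000 = -0.800000
x=1.800000, y=-0.800000: f=0.800000 → y ← -0.800000 + 0.5·0.800000 = -0.400000
x=2.300000, y=-0.400000: f=0.400000 → y ← -0.400000 + 0.5·0.400000 = -0.200000
x=2.800000, y=-0.200000: f=0.200000 → y ← -0.200000 + 0.5·0.200000 = -0.100000
x=3.300000, y=-0.100000: f=0.100000 → y ← -0.100000 + 0.5·0.100000 = -0.050000
y(3.8) ≈ -0.0500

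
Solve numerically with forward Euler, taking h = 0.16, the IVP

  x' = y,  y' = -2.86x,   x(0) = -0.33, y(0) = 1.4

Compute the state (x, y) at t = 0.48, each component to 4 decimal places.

0.3981, 1.5345

Euler on (x,y): x_{n+1} = x_n + h·x', y_{n+1} = y_n + h·y'.
0.000000: (-0.330000, 1.400000); f=(1.400000, 0.943800) → (-0.106000, 1.551008)
0.160000: (-0.106000, 1.551008); f=(1.551008, 0.303160) → (0.142161, 1.599514)
0.320000: (0.142161, 1.599514); f=(1.599514, -0.406581) → (0.398083, 1.534461)
(x(0.48), y(0.48)) ≈ (0.3981, 1.5345)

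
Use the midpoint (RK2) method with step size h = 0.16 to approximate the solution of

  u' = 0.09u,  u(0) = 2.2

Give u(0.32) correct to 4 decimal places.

2.2643

Midpoint: k1 = f(t_n, u_n); k2 = f(t_n + h/2, u_n + (h/2)·k1); u_{n+1} = u_n + h·k2.
t=0.000000, u=2.200000:
  k1 = f(0.000000, 2.200000) = 0.198000
  k2 = f(0.080000, 2.215840) = 0.199426
  u ← 2.200000 + 0.16·0.199426 = 2.231908
t=0.160000, u=2.231908:
  k1 = f(0.160000, 2.231908) = 0.200872
  k2 = f(0.240000, 2.247978) = 0.202318
  u ← 2.231908 + 0.16·0.202318 = 2.264279
u(0.32) ≈ 2.2643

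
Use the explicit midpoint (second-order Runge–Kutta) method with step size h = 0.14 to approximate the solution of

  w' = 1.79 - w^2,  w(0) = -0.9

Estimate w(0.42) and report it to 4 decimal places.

-0.3346

Midpoint: k1 = f(s_n, w_n); k2 = f(s_n + h/2, w_n + (h/2)·k1); w_{n+1} = w_n + h·k2.
s=0.000000, w=-0.900000:
  k1 = f(0.000000, -0.900000) = 0.980000
  k2 = f(0.070000, -0.831400) = 1.098774
  w ← -0.900000 + 0.14·1.098774 = -0.746172
s=0.140000, w=-0.746172:
  k1 = f(0.140000, -0.746172) = 1.233228
  k2 = f(0.210000, -0.659846) = 1.354604
  w ← -0.746172 + 0.14·1.354604 = -0.556527
s=0.280000, w=-0.556527:
  k1 = f(0.280000, -0.556527) = 1.480278
  k2 = f(0.350000, -0.452908) = 1.584875
  w ← -0.556527 + 0.14·1.584875 = -0.334645
w(0.42) ≈ -0.3346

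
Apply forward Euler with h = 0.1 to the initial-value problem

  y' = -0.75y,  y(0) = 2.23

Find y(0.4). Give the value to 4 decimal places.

1.6326

Euler: y_{n+1} = y_n + h·f(t_n, y_n).
t=0.000000, y=2.230000: f=-1.672500 → y ← 2.230000 + 0.1·(-1.672500) = 2.062750
t=0.100000, y=2.062750: f=-1.547063 → y ← 2.062750 + 0.1·(-1.547063) = 1.908044
t=0.200000, y=1.908044: f=-1.431033 → y ← 1.908044 + 0.1·(-1.431033) = 1.764940
t=0.300000, y=1.764940: f=-1.323705 → y ← 1.764940 + 0.1·(-1.323705) = 1.632570
y(0.4) ≈ 1.6326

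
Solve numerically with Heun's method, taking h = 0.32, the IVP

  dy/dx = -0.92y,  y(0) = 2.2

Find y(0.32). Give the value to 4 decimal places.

Heun: k1 = f(x_n, y_n); k2 = f(x_n + h, y_n + h·k1); y_{n+1} = y_n + (h/2)·(k1 + k2).
x=0.000000, y=2.200000:
  k1 = f(0.000000, 2.200000) = -2.024000
  k2 = f(0.320000, 1.552320) = -1.428134
  y ← 2.200000 + (0.32/2)·(-2.024000 + (-1.428134)) = 1.647658
y(0.32) ≈ 1.6477

1.6477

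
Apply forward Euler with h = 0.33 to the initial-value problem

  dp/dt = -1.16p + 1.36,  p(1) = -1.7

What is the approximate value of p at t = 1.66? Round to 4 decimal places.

Euler: p_{n+1} = p_n + h·f(t_n, p_n).
t=1.000000, p=-1.700000: f=3.332000 → p ← -1.700000 + 0.33·3.332000 = -0.600440
t=1.330000, p=-0.600440: f=2.056510 → p ← -0.600440 + 0.33·2.056510 = 0.078208
p(1.66) ≈ 0.0782

0.0782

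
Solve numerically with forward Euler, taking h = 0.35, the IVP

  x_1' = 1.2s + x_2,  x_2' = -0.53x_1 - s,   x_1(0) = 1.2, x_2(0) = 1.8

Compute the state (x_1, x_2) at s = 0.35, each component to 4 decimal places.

Euler on (x_1,x_2): x_1_{n+1} = x_1_n + h·x_1', x_2_{n+1} = x_2_n + h·x_2'.
0.000000: (1.200000, 1.800000); f=(1.800000, -0.636000) → (1.830000, 1.577400)
(x_1(0.35), x_2(0.35)) ≈ (1.8300, 1.5774)

1.8300, 1.5774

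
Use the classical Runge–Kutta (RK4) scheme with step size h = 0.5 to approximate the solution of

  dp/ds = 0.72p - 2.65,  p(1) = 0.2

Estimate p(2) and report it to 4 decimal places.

-3.4695

RK4: k1 = f(s_n, p_n); k2 = f(s_n + h/2, p_n + (h/2)·k1); k3 = f(s_n + h/2, p_n + (h/2)·k2); k4 = f(s_n + h, p_n + h·k3); p_{n+1} = p_n + (h/6)·(k1 + 2k2 + 2k3 + k4).
s=1.000000, p=0.200000:
  k1 = f(1.000000, 0.200000) = -2.506000
  k2 = f(1.250000, -0.426500) = -2.957080
  k3 = f(1.250000, -0.539270) = -3.038274
  k4 = f(1.500000, -1.319137) = -3.599779
  p ← 0.200000 + (0.5/6)·(k1 + 2k2 + 2k3 + k4) = -1.308041
s=1.500000, p=-1.308041:
  k1 = f(1.500000, -1.308041) = -3.591789
  k2 = f(1.750000, -2.205988) = -4.238311
  k3 = f(1.750000, -2.367618) = -4.354685
  k4 = f(2.000000, -3.485383) = -5.159476
  p ← -1.308041 + (0.5/6)·(k1 + 2k2 + 2k3 + k4) = -3.469479
p(2) ≈ -3.4695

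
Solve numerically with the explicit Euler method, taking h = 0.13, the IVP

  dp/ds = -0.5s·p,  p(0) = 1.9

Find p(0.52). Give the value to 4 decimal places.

Euler: p_{n+1} = p_n + h·f(s_n, p_n).
s=0.000000, p=1.900000: f=0.000000 → p ← 1.900000 + 0.13·0.000000 = 1.900000
s=0.130000, p=1.900000: f=-0.123500 → p ← 1.900000 + 0.13·(-0.123500) = 1.883945
s=0.260000, p=1.883945: f=-0.244913 → p ← 1.883945 + 0.13·(-0.244913) = 1.852106
s=0.390000, p=1.852106: f=-0.361161 → p ← 1.852106 + 0.13·(-0.361161) = 1.805155
p(0.52) ≈ 1.8052

1.8052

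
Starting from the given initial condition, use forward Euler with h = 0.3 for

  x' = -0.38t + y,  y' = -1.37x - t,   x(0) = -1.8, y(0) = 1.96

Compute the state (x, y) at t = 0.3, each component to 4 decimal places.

-1.2120, 2.6998

Euler on (x,y): x_{n+1} = x_n + h·x', y_{n+1} = y_n + h·y'.
0.000000: (-1.800000, 1.960000); f=(1.960000, 2.466000) → (-1.212000, 2.699800)
(x(0.3), y(0.3)) ≈ (-1.2120, 2.6998)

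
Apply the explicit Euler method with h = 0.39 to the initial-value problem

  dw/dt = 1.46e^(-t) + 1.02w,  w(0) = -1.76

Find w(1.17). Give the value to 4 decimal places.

-2.8943

Euler: w_{n+1} = w_n + h·f(t_n, w_n).
t=0.000000, w=-1.760000: f=-0.335200 → w ← -1.760000 + 0.39·(-0.335200) = -1.890728
t=0.390000, w=-1.890728: f=-0.940040 → w ← -1.890728 + 0.39·(-0.940040) = -2.257343
t=0.780000, w=-2.257343: f=-1.633218 → w ← -2.257343 + 0.39·(-1.633218) = -2.894298
w(1.17) ≈ -2.8943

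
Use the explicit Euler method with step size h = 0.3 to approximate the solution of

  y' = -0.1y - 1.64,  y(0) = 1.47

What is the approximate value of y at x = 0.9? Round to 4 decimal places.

-0.0905

Euler: y_{n+1} = y_n + h·f(x_n, y_n).
x=0.000000, y=1.470000: f=-1.787000 → y ← 1.470000 + 0.3·(-1.787000) = 0.933900
x=0.300000, y=0.933900: f=-1.733390 → y ← 0.933900 + 0.3·(-1.733390) = 0.413883
x=0.600000, y=0.413883: f=-1.681388 → y ← 0.413883 + 0.3·(-1.681388) = -0.090533
y(0.9) ≈ -0.0905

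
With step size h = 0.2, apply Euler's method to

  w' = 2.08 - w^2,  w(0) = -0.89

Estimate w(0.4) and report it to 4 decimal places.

Euler: w_{n+1} = w_n + h·f(s_n, w_n).
s=0.000000, w=-0.890000: f=1.287900 → w ← -0.890000 + 0.2·1.287900 = -0.632420
s=0.200000, w=-0.632420: f=1.680045 → w ← -0.632420 + 0.2·1.680045 = -0.296411
w(0.4) ≈ -0.2964

-0.2964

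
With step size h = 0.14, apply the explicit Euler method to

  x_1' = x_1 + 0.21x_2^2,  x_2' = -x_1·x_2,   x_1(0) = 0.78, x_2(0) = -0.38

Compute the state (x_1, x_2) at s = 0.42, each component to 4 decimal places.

1.1675, -0.2538

Euler on (x_1,x_2): x_1_{n+1} = x_1_n + h·x_1', x_2_{n+1} = x_2_n + h·x_2'.
0.000000: (0.780000, -0.380000); f=(0.810324, 0.296400) → (0.893445, -0.338504)
0.140000: (0.893445, -0.338504); f=(0.917508, 0.302435) → (1.021897, -0.296163)
0.280000: (1.021897, -0.296163); f=(1.040316, 0.302648) → (1.167541, -0.253792)
(x_1(0.42), x_2(0.42)) ≈ (1.1675, -0.2538)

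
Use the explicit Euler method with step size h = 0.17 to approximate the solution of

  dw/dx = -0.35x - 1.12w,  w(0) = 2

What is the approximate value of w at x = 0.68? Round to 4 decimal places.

Euler: w_{n+1} = w_n + h·f(x_n, w_n).
x=0.000000, w=2.000000: f=-2.240000 → w ← 2.000000 + 0.17·(-2.240000) = 1.619200
x=0.170000, w=1.619200: f=-1.873004 → w ← 1.619200 + 0.17·(-1.873004) = 1.300789
x=0.340000, w=1.300789: f=-1.575884 → w ← 1.300789 + 0.17·(-1.575884) = 1.032889
x=0.510000, w=1.032889: f=-1.335336 → w ← 1.032889 + 0.17·(-1.335336) = 0.805882
w(0.68) ≈ 0.8059

0.8059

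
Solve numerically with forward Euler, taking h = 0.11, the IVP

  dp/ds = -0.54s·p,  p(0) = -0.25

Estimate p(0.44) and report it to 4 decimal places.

Euler: p_{n+1} = p_n + h·f(s_n, p_n).
s=0.000000, p=-0.250000: f=0.000000 → p ← -0.250000 + 0.11·0.000000 = -0.250000
s=0.110000, p=-0.250000: f=0.014850 → p ← -0.250000 + 0.11·0.014850 = -0.248366
s=0.220000, p=-0.248366: f=0.029506 → p ← -0.248366 + 0.11·0.029506 = -0.245121
s=0.330000, p=-0.245121: f=0.043681 → p ← -0.245121 + 0.11·0.043681 = -0.240316
p(0.44) ≈ -0.2403

-0.2403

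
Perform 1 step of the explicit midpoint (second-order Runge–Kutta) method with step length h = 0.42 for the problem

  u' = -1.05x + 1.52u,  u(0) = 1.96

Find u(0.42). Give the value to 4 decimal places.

3.5181

Midpoint: k1 = f(x_n, u_n); k2 = f(x_n + h/2, u_n + (h/2)·k1); u_{n+1} = u_n + h·k2.
x=0.000000, u=1.960000:
  k1 = f(0.000000, 1.960000) = 2.979200
  k2 = f(0.210000, 2.585632) = 3.709661
  u ← 1.960000 + 0.42·3.709661 = 3.518057
u(0.42) ≈ 3.5181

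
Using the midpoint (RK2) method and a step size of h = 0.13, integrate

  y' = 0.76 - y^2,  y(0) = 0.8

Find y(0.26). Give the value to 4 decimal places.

0.8253

Midpoint: k1 = f(t_n, y_n); k2 = f(t_n + h/2, y_n + (h/2)·k1); y_{n+1} = y_n + h·k2.
t=0.000000, y=0.800000:
  k1 = f(0.000000, 0.800000) = 0.120000
  k2 = f(0.065000, 0.807800) = 0.107459
  y ← 0.800000 + 0.13·0.107459 = 0.813970
t=0.130000, y=0.813970:
  k1 = f(0.130000, 0.813970) = 0.097453
  k2 = f(0.195000, 0.820304) = 0.087101
  y ← 0.813970 + 0.13·0.087101 = 0.825293
y(0.26) ≈ 0.8253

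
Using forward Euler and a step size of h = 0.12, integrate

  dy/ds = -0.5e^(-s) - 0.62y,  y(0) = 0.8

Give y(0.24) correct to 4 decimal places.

0.5766

Euler: y_{n+1} = y_n + h·f(s_n, y_n).
s=0.000000, y=0.800000: f=-0.996000 → y ← 0.800000 + 0.12·(-0.996000) = 0.680480
s=0.120000, y=0.680480: f=-0.865358 → y ← 0.680480 + 0.12·(-0.865358) = 0.576637
y(0.24) ≈ 0.5766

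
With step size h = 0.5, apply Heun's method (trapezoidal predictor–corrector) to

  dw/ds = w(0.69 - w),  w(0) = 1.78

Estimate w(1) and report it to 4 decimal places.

Heun: k1 = f(s_n, w_n); k2 = f(s_n + h, w_n + h·k1); w_{n+1} = w_n + (h/2)·(k1 + k2).
s=0.000000, w=1.780000:
  k1 = f(0.000000, 1.780000) = -1.940200
  k2 = f(0.500000, 0.809900) = -0.097107
  w ← 1.780000 + (0.5/2)·(-1.940200 + (-0.097107)) = 1.270673
s=0.500000, w=1.270673:
  k1 = f(0.500000, 1.270673) = -0.737846
  k2 = f(1.000000, 0.901750) = -0.190946
  w ← 1.270673 + (0.5/2)·(-0.737846 + (-0.190946)) = 1.038475
w(1) ≈ 1.0385

1.0385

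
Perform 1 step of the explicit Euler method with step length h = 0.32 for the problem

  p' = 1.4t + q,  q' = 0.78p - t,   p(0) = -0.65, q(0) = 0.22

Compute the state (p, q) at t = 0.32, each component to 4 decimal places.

Euler on (p,q): p_{n+1} = p_n + h·p', q_{n+1} = q_n + h·q'.
0.000000: (-0.650000, 0.220000); f=(0.220000, -0.507000) → (-0.579600, 0.057760)
(p(0.32), q(0.32)) ≈ (-0.5796, 0.0578)

-0.5796, 0.0578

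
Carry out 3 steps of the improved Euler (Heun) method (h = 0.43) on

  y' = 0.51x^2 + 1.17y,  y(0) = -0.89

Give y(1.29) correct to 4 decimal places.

Heun: k1 = f(x_n, y_n); k2 = f(x_n + h, y_n + h·k1); y_{n+1} = y_n + (h/2)·(k1 + k2).
x=0.000000, y=-0.890000:
  k1 = f(0.000000, -0.890000) = -1.041300
  k2 = f(0.430000, -1.337759) = -1.470879
  y ← -0.890000 + (0.43/2)·(-1.041300 + (-1.470879)) = -1.430118
x=0.430000, y=-1.430118:
  k1 = f(0.430000, -1.430118) = -1.578940
  k2 = f(0.860000, -2.109063) = -2.090407
  y ← -1.430118 + (0.43/2)·(-1.578940 + (-2.090407)) = -2.219028
x=0.860000, y=-2.219028:
  k1 = f(0.860000, -2.219028) = -2.219067
  k2 = f(1.290000, -3.173227) = -2.863984
  y ← -2.219028 + (0.43/2)·(-2.219067 + (-2.863984)) = -3.311884
y(1.29) ≈ -3.3119

-3.3119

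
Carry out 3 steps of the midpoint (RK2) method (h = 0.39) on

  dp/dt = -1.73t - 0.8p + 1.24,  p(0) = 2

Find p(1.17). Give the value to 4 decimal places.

0.8222

Midpoint: k1 = f(t_n, p_n); k2 = f(t_n + h/2, p_n + (h/2)·k1); p_{n+1} = p_n + h·k2.
t=0.000000, p=2.000000:
  k1 = f(0.000000, 2.000000) = -0.360000
  k2 = f(0.195000, 1.929800) = -0.641190
  p ← 2.000000 + 0.39·(-0.641190) = 1.749936
t=0.390000, p=1.749936:
  k1 = f(0.390000, 1.749936) = -0.834649
  k2 = f(0.585000, 1.587179) = -1.041794
  p ← 1.749936 + 0.39·(-1.041794) = 1.343636
t=0.780000, p=1.343636:
  k1 = f(0.780000, 1.343636) = -1.184309
  k2 = f(0.975000, 1.112696) = -1.336907
  p ← 1.343636 + 0.39·(-1.336907) = 0.822243
p(1.17) ≈ 0.8222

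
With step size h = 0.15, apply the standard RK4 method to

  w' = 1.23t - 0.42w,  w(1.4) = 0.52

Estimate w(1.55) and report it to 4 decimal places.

0.7521

RK4: k1 = f(t_n, w_n); k2 = f(t_n + h/2, w_n + (h/2)·k1); k3 = f(t_n + h/2, w_n + (h/2)·k2); k4 = f(t_n + h, w_n + h·k3); w_{n+1} = w_n + (h/6)·(k1 + 2k2 + 2k3 + k4).
t=1.400000, w=0.520000:
  k1 = f(1.400000, 0.520000) = 1.503600
  k2 = f(1.475000, 0.632770) = 1.548487
  k3 = f(1.475000, 0.636136) = 1.547073
  k4 = f(1.550000, 0.752061) = 1.590634
  w ← 0.520000 + (0.15/6)·(k1 + 2k2 + 2k3 + k4) = 0.752134
w(1.55) ≈ 0.7521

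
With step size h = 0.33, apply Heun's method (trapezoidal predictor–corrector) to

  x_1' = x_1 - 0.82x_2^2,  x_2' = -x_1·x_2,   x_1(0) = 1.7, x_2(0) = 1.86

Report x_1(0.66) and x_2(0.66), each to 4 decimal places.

Heun on (x_1,x_2): k1 = f(x_n, state_n); k2 = f(x_n + h, state_n + h·k1); state_{n+1} = state_n + (h/2)·(k1 + k2).
0.000000: (1.700000, 1.860000)
  k1 = (-1.136872, -3.162000)
  predictor → (1.324832, 0.816540)
  k2 = (0.778107, -1.081779)
  → (1.640804, 1.159777)
0.330000: (1.640804, 1.159777)
  k1 = (0.537837, -1.902966)
  predictor → (1.818290, 0.531798)
  k2 = (1.586387, -0.966963)
  → (1.991301, 0.686238)
(x_1(0.66), x_2(0.66)) ≈ (1.9913, 0.6862)

1.9913, 0.6862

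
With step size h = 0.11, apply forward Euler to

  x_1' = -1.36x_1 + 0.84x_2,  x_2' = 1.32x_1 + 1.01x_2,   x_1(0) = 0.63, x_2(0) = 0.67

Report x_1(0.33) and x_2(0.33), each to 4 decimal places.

0.5917, 1.2134

Euler on (x_1,x_2): x_1_{n+1} = x_1_n + h·x_1', x_2_{n+1} = x_2_n + h·x_2'.
0.000000: (0.630000, 0.670000); f=(-0.294000, 1.508300) → (0.597660, 0.835913)
0.110000: (0.597660, 0.835913); f=(-0.110651, 1.633183) → (0.585488, 1.015563)
0.220000: (0.585488, 1.015563); f=(0.056809, 1.798564) → (0.591737, 1.213405)
(x_1(0.33), x_2(0.33)) ≈ (0.5917, 1.2134)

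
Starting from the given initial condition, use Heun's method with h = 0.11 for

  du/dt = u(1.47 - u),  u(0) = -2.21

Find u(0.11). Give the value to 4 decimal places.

Heun: k1 = f(t_n, u_n); k2 = f(t_n + h, u_n + h·k1); u_{n+1} = u_n + (h/2)·(k1 + k2).
t=0.000000, u=-2.210000:
  k1 = f(0.000000, -2.210000) = -8.132800
  k2 = f(0.110000, -3.104608) = -14.202365
  u ← -2.210000 + (0.11/2)·(-8.132800 + (-14.202365)) = -3.438434
u(0.11) ≈ -3.4384

-3.4384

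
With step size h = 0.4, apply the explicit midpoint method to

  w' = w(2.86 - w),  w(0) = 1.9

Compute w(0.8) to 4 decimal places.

Midpoint: k1 = f(x_n, w_n); k2 = f(x_n + h/2, w_n + (h/2)·k1); w_{n+1} = w_n + h·k2.
x=0.000000, w=1.900000:
  k1 = f(0.000000, 1.900000) = 1.824000
  k2 = f(0.200000, 2.264800) = 1.348009
  w ← 1.900000 + 0.4·1.348009 = 2.439204
x=0.400000, w=2.439204:
  k1 = f(0.400000, 2.439204) = 1.026408
  k2 = f(0.600000, 2.644485) = 0.569926
  w ← 2.439204 + 0.4·0.569926 = 2.667174
w(0.8) ≈ 2.6672

2.6672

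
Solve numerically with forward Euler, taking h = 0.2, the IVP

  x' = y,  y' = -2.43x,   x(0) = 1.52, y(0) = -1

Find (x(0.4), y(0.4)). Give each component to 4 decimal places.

0.9723, -2.3802

Euler on (x,y): x_{n+1} = x_n + h·x', y_{n+1} = y_n + h·y'.
0.000000: (1.520000, -1.000000); f=(-1.000000, -3.693600) → (1.320000, -1.738720)
0.200000: (1.320000, -1.738720); f=(-1.738720, -3.207600) → (0.972256, -2.380240)
(x(0.4), y(0.4)) ≈ (0.9723, -2.3802)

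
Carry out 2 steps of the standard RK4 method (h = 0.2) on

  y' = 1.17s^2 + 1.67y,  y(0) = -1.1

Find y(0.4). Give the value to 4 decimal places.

RK4: k1 = f(s_n, y_n); k2 = f(s_n + h/2, y_n + (h/2)·k1); k3 = f(s_n + h/2, y_n + (h/2)·k2); k4 = f(s_n + h, y_n + h·k3); y_{n+1} = y_n + (h/6)·(k1 + 2k2 + 2k3 + k4).
s=0.000000, y=-1.100000:
  k1 = f(0.000000, -1.100000) = -1.837000
  k2 = f(0.100000, -1.283700) = -2.132079
  k3 = f(0.100000, -1.313208) = -2.181357
  k4 = f(0.200000, -1.536271) = -2.518773
  y ← -1.100000 + (0.2/6)·(k1 + 2k2 + 2k3 + k4) = -1.532755
s=0.200000, y=-1.532755:
  k1 = f(0.200000, -1.532755) = -2.512901
  k2 = f(0.300000, -1.784045) = -2.874055
  k3 = f(0.300000, -1.820160) = -2.934368
  k4 = f(0.400000, -2.119628) = -3.352579
  y ← -1.532755 + (0.2/6)·(k1 + 2k2 + 2k3 + k4) = -2.115499
y(0.4) ≈ -2.1155

-2.1155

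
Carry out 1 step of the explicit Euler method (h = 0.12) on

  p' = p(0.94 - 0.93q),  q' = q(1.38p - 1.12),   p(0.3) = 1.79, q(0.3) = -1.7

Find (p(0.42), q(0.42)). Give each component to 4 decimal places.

Euler on (p,q): p_{n+1} = p_n + h·p', q_{n+1} = q_n + h·q'.
0.300000: (1.790000, -1.700000); f=(4.512590, -2.295340) → (2.331511, -1.975441)
(p(0.42), q(0.42)) ≈ (2.3315, -1.9754)

2.3315, -1.9754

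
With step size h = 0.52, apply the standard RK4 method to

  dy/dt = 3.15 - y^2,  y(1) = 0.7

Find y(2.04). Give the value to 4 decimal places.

1.6963

RK4: k1 = f(t_n, y_n); k2 = f(t_n + h/2, y_n + (h/2)·k1); k3 = f(t_n + h/2, y_n + (h/2)·k2); k4 = f(t_n + h, y_n + h·k3); y_{n+1} = y_n + (h/6)·(k1 + 2k2 + 2k3 + k4).
t=1.000000, y=0.700000:
  k1 = f(1.000000, 0.700000) = 2.660000
  k2 = f(1.260000, 1.391600) = 1.213449
  k3 = f(1.260000, 1.015497) = 2.118766
  k4 = f(1.520000, 1.801758) = -0.096333
  y ← 0.700000 + (0.52/6)·(k1 + 2k2 + 2k3 + k4) = 1.499768
t=1.520000, y=1.499768:
  k1 = f(1.520000, 1.499768) = 0.900695
  k2 = f(1.780000, 1.733949) = 0.143421
  k3 = f(1.780000, 1.537058) = 0.787453
  k4 = f(2.040000, 1.909244) = -0.495213
  y ← 1.499768 + (0.52/6)·(k1 + 2k2 + 2k3 + k4) = 1.696262
y(2.04) ≈ 1.6963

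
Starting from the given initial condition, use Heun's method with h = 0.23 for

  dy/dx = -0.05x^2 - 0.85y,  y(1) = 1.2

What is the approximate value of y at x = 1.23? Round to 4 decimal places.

0.9750

Heun: k1 = f(x_n, y_n); k2 = f(x_n + h, y_n + h·k1); y_{n+1} = y_n + (h/2)·(k1 + k2).
x=1.000000, y=1.200000:
  k1 = f(1.000000, 1.200000) = -1.070000
  k2 = f(1.230000, 0.953900) = -0.886460
  y ← 1.200000 + (0.23/2)·(-1.070000 + (-0.886460)) = 0.975007
y(1.23) ≈ 0.9750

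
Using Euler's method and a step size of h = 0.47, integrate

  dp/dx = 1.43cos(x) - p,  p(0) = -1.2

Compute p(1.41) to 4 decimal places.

0.7241

Euler: p_{n+1} = p_n + h·f(x_n, p_n).
x=0.000000, p=-1.200000: f=2.630000 → p ← -1.200000 + 0.47·2.630000 = 0.036100
x=0.470000, p=0.036100: f=1.238843 → p ← 0.036100 + 0.47·1.238843 = 0.618356
x=0.940000, p=0.618356: f=0.225041 → p ← 0.618356 + 0.47·0.225041 = 0.724125
p(1.41) ≈ 0.7241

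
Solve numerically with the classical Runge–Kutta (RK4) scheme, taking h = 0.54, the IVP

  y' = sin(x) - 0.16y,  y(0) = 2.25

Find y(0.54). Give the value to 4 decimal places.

2.2020

RK4: k1 = f(x_n, y_n); k2 = f(x_n + h/2, y_n + (h/2)·k1); k3 = f(x_n + h/2, y_n + (h/2)·k2); k4 = f(x_n + h, y_n + h·k3); y_{n+1} = y_n + (h/6)·(k1 + 2k2 + 2k3 + k4).
x=0.000000, y=2.250000:
  k1 = f(0.000000, 2.250000) = -0.360000
  k2 = f(0.270000, 2.152800) = -0.077717
  k3 = f(0.270000, 2.229017) = -0.089911
  k4 = f(0.540000, 2.201448) = 0.161904
  y ← 2.250000 + (0.54/6)·(k1 + 2k2 + 2k3 + k4) = 2.201998
y(0.54) ≈ 2.2020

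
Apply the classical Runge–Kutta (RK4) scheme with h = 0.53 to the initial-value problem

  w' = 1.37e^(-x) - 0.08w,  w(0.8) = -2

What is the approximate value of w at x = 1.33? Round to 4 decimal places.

-1.6695

RK4: k1 = f(x_n, w_n); k2 = f(x_n + h/2, w_n + (h/2)·k1); k3 = f(x_n + h/2, w_n + (h/2)·k2); k4 = f(x_n + h, w_n + h·k3); w_{n+1} = w_n + (h/6)·(k1 + 2k2 + 2k3 + k4).
x=0.800000, w=-2.000000:
  k1 = f(0.800000, -2.000000) = 0.775581
  k2 = f(1.065000, -1.794471) = 0.615835
  k3 = f(1.065000, -1.836804) = 0.619221
  k4 = f(1.330000, -1.671813) = 0.496079
  w ← -2.000000 + (0.53/6)·(k1 + 2k2 + 2k3 + k4) = -1.669477
w(1.33) ≈ -1.6695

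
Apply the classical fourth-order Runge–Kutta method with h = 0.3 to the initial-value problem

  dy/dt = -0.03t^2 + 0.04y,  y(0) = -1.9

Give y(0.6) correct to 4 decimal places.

RK4: k1 = f(t_n, y_n); k2 = f(t_n + h/2, y_n + (h/2)·k1); k3 = f(t_n + h/2, y_n + (h/2)·k2); k4 = f(t_n + h, y_n + h·k3); y_{n+1} = y_n + (h/6)·(k1 + 2k2 + 2k3 + k4).
t=0.000000, y=-1.900000:
  k1 = f(0.000000, -1.900000) = -0.076000
  k2 = f(0.150000, -1.911400) = -0.077131
  k3 = f(0.150000, -1.911570) = -0.077138
  k4 = f(0.300000, -1.923141) = -0.079626
  y ← -1.900000 + (0.3/6)·(k1 + 2k2 + 2k3 + k4) = -1.923208
t=0.300000, y=-1.923208:
  k1 = f(0.300000, -1.923208) = -0.079628
  k2 = f(0.450000, -1.935152) = -0.083481
  k3 = f(0.450000, -1.935730) = -0.083504
  k4 = f(0.600000, -1.948259) = -0.088730
  y ← -1.923208 + (0.3/6)·(k1 + 2k2 + 2k3 + k4) = -1.948325
y(0.6) ≈ -1.9483

-1.9483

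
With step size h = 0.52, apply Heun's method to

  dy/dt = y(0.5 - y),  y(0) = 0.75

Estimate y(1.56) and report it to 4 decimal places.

Heun: k1 = f(t_n, y_n); k2 = f(t_n + h, y_n + h·k1); y_{n+1} = y_n + (h/2)·(k1 + k2).
t=0.000000, y=0.750000:
  k1 = f(0.000000, 0.750000) = -0.187500
  k2 = f(0.520000, 0.652500) = -0.099506
  y ← 0.750000 + (0.52/2)·(-0.187500 + (-0.099506)) = 0.675378
t=0.520000, y=0.675378:
  k1 = f(0.520000, 0.675378) = -0.118447
  k2 = f(1.040000, 0.613786) = -0.069840
  y ← 0.675378 + (0.52/2)·(-0.118447 + (-0.069840)) = 0.626424
t=1.040000, y=0.626424:
  k1 = f(1.040000, 0.626424) = -0.079195
  k2 = f(1.560000, 0.585242) = -0.049887
  y ← 0.626424 + (0.52/2)·(-0.079195 + (-0.049887)) = 0.592862
y(1.56) ≈ 0.5929

0.5929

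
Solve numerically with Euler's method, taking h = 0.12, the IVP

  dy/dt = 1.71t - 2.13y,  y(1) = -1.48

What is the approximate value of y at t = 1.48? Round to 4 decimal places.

Euler: y_{n+1} = y_n + h·f(t_n, y_n).
t=1.000000, y=-1.480000: f=4.862400 → y ← -1.480000 + 0.12·4.862400 = -0.896512
t=1.120000, y=-0.896512: f=3.824771 → y ← -0.896512 + 0.12·3.824771 = -0.437540
t=1.240000, y=-0.437540: f=3.052359 → y ← -0.437540 + 0.12·3.052359 = -0.071256
t=1.360000, y=-0.071256: f=2.477376 → y ← -0.071256 + 0.12·2.477376 = 0.226029
y(1.48) ≈ 0.2260

0.2260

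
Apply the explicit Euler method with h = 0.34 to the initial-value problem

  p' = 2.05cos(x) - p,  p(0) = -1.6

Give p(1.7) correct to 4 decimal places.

Euler: p_{n+1} = p_n + h·f(x_n, p_n).
x=0.000000, p=-1.600000: f=3.650000 → p ← -1.600000 + 0.34·3.650000 = -0.359000
x=0.340000, p=-0.359000: f=2.291647 → p ← -0.359000 + 0.34·2.291647 = 0.420160
x=0.680000, p=0.420160: f=1.173864 → p ← 0.420160 + 0.34·1.173864 = 0.819274
x=1.020000, p=0.819274: f=0.253626 → p ← 0.819274 + 0.34·0.253626 = 0.905507
x=1.360000, p=0.905507: f=-0.476568 → p ← 0.905507 + 0.34·(-0.476568) = 0.743474
p(1.7) ≈ 0.7435

0.7435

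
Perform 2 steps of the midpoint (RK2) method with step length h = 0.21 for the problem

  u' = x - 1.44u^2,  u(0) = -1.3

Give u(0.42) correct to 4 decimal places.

Midpoint: k1 = f(x_n, u_n); k2 = f(x_n + h/2, u_n + (h/2)·k1); u_{n+1} = u_n + h·k2.
x=0.000000, u=-1.300000:
  k1 = f(0.000000, -1.300000) = -2.433600
  k2 = f(0.105000, -1.555528) = -3.379321
  u ← -1.300000 + 0.21·(-3.379321) = -2.009657
x=0.210000, u=-2.009657:
  k1 = f(0.210000, -2.009657) = -5.605761
  k2 = f(0.315000, -2.598262) = -9.406393
  u ← -2.009657 + 0.21·(-9.406393) = -3.985000
u(0.42) ≈ -3.9850

-3.9850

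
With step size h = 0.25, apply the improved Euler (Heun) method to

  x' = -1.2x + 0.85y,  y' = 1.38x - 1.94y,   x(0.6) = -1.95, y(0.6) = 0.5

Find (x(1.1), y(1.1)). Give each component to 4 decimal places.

Heun on (x,y): k1 = f(t_n, state_n); k2 = f(t_n + h, state_n + h·k1); state_{n+1} = state_n + (h/2)·(k1 + k2).
0.600000: (-1.950000, 0.500000)
  k1 = (2.765000, -3.661000)
  predictor → (-1.258750, -0.415250)
  k2 = (1.157538, -0.931490)
  → (-1.459683, -0.074061)
0.850000: (-1.459683, -0.074061)
  k1 = (1.688667, -1.870683)
  predictor → (-1.037516, -0.541732)
  k2 = (0.784547, -0.380812)
  → (-1.150531, -0.355498)
(x(1.1), y(1.1)) ≈ (-1.1505, -0.3555)

-1.1505, -0.3555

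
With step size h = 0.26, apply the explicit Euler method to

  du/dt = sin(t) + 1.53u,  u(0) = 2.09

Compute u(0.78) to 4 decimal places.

Euler: u_{n+1} = u_n + h·f(t_n, u_n).
t=0.000000, u=2.090000: f=3.197700 → u ← 2.090000 + 0.26·3.197700 = 2.921402
t=0.260000, u=2.921402: f=4.726826 → u ← 2.921402 + 0.26·4.726826 = 4.150377
t=0.520000, u=4.150377: f=6.846956 → u ← 4.150377 + 0.26·6.846956 = 5.930585
u(0.78) ≈ 5.9306

5.9306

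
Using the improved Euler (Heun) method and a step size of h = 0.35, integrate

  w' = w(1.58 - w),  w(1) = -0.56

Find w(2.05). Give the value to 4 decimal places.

-25.0946

Heun: k1 = f(s_n, w_n); k2 = f(s_n + h, w_n + h·k1); w_{n+1} = w_n + (h/2)·(k1 + k2).
s=1.000000, w=-0.560000:
  k1 = f(1.000000, -0.560000) = -1.198400
  k2 = f(1.350000, -0.979440) = -2.506818
  w ← -0.560000 + (0.35/2)·(-1.198400 + (-2.506818)) = -1.208413
s=1.350000, w=-1.208413:
  k1 = f(1.350000, -1.208413) = -3.369555
  k2 = f(1.700000, -2.387757) = -9.474042
  w ← -1.208413 + (0.35/2)·(-3.369555 + (-9.474042)) = -3.456043
s=1.700000, w=-3.456043:
  k1 = f(1.700000, -3.456043) = -17.404778
  k2 = f(2.050000, -9.547715) = -106.244251
  w ← -3.456043 + (0.35/2)·(-17.404778 + (-106.244251)) = -25.094623
w(2.05) ≈ -25.0946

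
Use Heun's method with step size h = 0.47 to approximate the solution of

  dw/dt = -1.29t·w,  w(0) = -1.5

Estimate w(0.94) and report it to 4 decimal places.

Heun: k1 = f(t_n, w_n); k2 = f(t_n + h, w_n + h·k1); w_{n+1} = w_n + (h/2)·(k1 + k2).
t=0.000000, w=-1.500000:
  k1 = f(0.000000, -1.500000) = 0.000000
  k2 = f(0.470000, -1.500000) = 0.909450
  w ← -1.500000 + (0.47/2)·(0.000000 + 0.909450) = -1.286279
t=0.470000, w=-1.286279:
  k1 = f(0.470000, -1.286279) = 0.779871
  k2 = f(0.940000, -0.919740) = 1.115277
  w ← -1.286279 + (0.47/2)·(0.779871 + 1.115277) = -0.840920
w(0.94) ≈ -0.8409

-0.8409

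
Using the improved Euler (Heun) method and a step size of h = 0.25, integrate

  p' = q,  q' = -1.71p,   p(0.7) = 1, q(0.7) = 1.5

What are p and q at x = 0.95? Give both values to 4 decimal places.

Heun on (p,q): k1 = f(x_n, state_n); k2 = f(x_n + h, state_n + h·k1); state_{n+1} = state_n + (h/2)·(k1 + k2).
0.700000: (1.000000, 1.500000)
  k1 = (1.500000, -1.710000)
  predictor → (1.375000, 1.072500)
  k2 = (1.072500, -2.351250)
  → (1.321562, 0.992344)
(p(0.95), q(0.95)) ≈ (1.3216, 0.9923)

1.3216, 0.9923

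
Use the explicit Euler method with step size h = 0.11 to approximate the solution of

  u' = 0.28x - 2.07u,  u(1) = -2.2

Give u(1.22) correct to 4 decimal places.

Euler: u_{n+1} = u_n + h·f(x_n, u_n).
x=1.000000, u=-2.200000: f=4.834000 → u ← -2.200000 + 0.11·4.834000 = -1.668260
x=1.110000, u=-1.668260: f=3.764098 → u ← -1.668260 + 0.11·3.764098 = -1.254209
u(1.22) ≈ -1.2542

-1.2542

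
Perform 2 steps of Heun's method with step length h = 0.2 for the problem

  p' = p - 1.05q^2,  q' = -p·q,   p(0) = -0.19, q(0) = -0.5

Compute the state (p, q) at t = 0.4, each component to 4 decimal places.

Heun on (p,q): k1 = f(t_n, state_n); k2 = f(t_n + h, state_n + h·k1); state_{n+1} = state_n + (h/2)·(k1 + k2).
0.000000: (-0.190000, -0.500000)
  k1 = (-0.452500, -0.095000)
  predictor → (-0.280500, -0.519000)
  k2 = (-0.563329, -0.145580)
  → (-0.291583, -0.524058)
0.200000: (-0.291583, -0.524058)
  k1 = (-0.579951, -0.152806)
  predictor → (-0.407573, -0.554619)
  k2 = (-0.730556, -0.226048)
  → (-0.422634, -0.561943)
(p(0.4), q(0.4)) ≈ (-0.4226, -0.5619)

-0.4226, -0.5619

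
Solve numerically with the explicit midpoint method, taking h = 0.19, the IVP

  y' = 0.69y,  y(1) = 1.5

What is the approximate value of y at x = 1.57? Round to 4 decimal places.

2.2205

Midpoint: k1 = f(x_n, y_n); k2 = f(x_n + h/2, y_n + (h/2)·k1); y_{n+1} = y_n + h·k2.
x=1.000000, y=1.500000:
  k1 = f(1.000000, 1.500000) = 1.035000
  k2 = f(1.095000, 1.598325) = 1.102844
  y ← 1.500000 + 0.19·1.102844 = 1.709540
x=1.190000, y=1.709540:
  k1 = f(1.190000, 1.709540) = 1.179583
  k2 = f(1.285000, 1.821601) = 1.256905
  y ← 1.709540 + 0.19·1.256905 = 1.948352
x=1.380000, y=1.948352:
  k1 = f(1.380000, 1.948352) = 1.344363
  k2 = f(1.475000, 2.076067) = 1.432486
  y ← 1.948352 + 0.19·1.432486 = 2.220525
y(1.57) ≈ 2.2205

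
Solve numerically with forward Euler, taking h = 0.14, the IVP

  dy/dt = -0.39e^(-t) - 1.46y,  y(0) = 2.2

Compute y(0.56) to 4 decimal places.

Euler: y_{n+1} = y_n + h·f(t_n, y_n).
t=0.000000, y=2.200000: f=-3.602000 → y ← 2.200000 + 0.14·(-3.602000) = 1.695720
t=0.140000, y=1.695720: f=-2.814801 → y ← 1.695720 + 0.14·(-2.814801) = 1.301648
t=0.280000, y=1.301648: f=-2.195162 → y ← 1.301648 + 0.14·(-2.195162) = 0.994325
t=0.420000, y=0.994325: f=-1.707963 → y ← 0.994325 + 0.14·(-1.707963) = 0.755210
y(0.56) ≈ 0.7552

0.7552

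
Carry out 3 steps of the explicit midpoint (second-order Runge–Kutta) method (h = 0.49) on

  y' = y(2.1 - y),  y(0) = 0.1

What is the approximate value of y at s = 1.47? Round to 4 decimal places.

1.0412

Midpoint: k1 = f(s_n, y_n); k2 = f(s_n + h/2, y_n + (h/2)·k1); y_{n+1} = y_n + h·k2.
s=0.000000, y=0.100000:
  k1 = f(0.000000, 0.100000) = 0.200000
  k2 = f(0.245000, 0.149000) = 0.290699
  y ← 0.100000 + 0.49·0.290699 = 0.242443
s=0.490000, y=0.242443:
  k1 = f(0.490000, 0.242443) = 0.450351
  k2 = f(0.735000, 0.352778) = 0.616382
  y ← 0.242443 + 0.49·0.616382 = 0.544470
s=0.980000, y=0.544470:
  k1 = f(0.980000, 0.544470) = 0.846939
  k2 = f(1.225000, 0.751970) = 1.013678
  y ← 0.544470 + 0.49·1.013678 = 1.041172
y(1.47) ≈ 1.0412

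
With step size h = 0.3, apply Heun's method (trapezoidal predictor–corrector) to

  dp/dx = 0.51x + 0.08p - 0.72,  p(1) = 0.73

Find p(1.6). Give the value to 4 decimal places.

0.7297

Heun: k1 = f(x_n, p_n); k2 = f(x_n + h, p_n + h·k1); p_{n+1} = p_n + (h/2)·(k1 + k2).
x=1.000000, p=0.730000:
  k1 = f(1.000000, 0.730000) = -0.151600
  k2 = f(1.300000, 0.684520) = -0.002238
  p ← 0.730000 + (0.3/2)·(-0.151600 + (-0.002238)) = 0.706924
x=1.300000, p=0.706924:
  k1 = f(1.300000, 0.706924) = -0.000446
  k2 = f(1.600000, 0.706790) = 0.152543
  p ← 0.706924 + (0.3/2)·(-0.000446 + 0.152543) = 0.729739
p(1.6) ≈ 0.7297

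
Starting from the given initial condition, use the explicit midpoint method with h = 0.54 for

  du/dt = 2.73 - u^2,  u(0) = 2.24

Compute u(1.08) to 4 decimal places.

Midpoint: k1 = f(t_n, u_n); k2 = f(t_n + h/2, u_n + (h/2)·k1); u_{n+1} = u_n + h·k2.
t=0.000000, u=2.240000:
  k1 = f(0.000000, 2.240000) = -2.287600
  k2 = f(0.270000, 1.622348) = 0.097987
  u ← 2.240000 + 0.54·0.097987 = 2.292913
t=0.540000, u=2.292913:
  k1 = f(0.540000, 2.292913) = -2.527450
  k2 = f(0.810000, 1.610502) = 0.136285
  u ← 2.292913 + 0.54·0.136285 = 2.366507
u(1.08) ≈ 2.3665

2.3665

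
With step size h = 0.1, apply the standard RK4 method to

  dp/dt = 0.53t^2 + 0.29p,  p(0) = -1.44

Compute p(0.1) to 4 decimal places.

RK4: k1 = f(t_n, p_n); k2 = f(t_n + h/2, p_n + (h/2)·k1); k3 = f(t_n + h/2, p_n + (h/2)·k2); k4 = f(t_n + h, p_n + h·k3); p_{n+1} = p_n + (h/6)·(k1 + 2k2 + 2k3 + k4).
t=0.000000, p=-1.440000:
  k1 = f(0.000000, -1.440000) = -0.417600
  k2 = f(0.050000, -1.460880) = -0.422330
  k3 = f(0.050000, -1.461117) = -0.422399
  k4 = f(0.100000, -1.482240) = -0.424550
  p ← -1.440000 + (0.1/6)·(k1 + 2k2 + 2k3 + k4) = -1.482193
p(0.1) ≈ -1.4822

-1.4822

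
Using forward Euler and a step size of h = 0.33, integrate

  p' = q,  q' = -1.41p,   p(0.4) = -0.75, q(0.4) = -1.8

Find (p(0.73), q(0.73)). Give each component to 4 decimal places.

Euler on (p,q): p_{n+1} = p_n + h·p', q_{n+1} = q_n + h·q'.
0.400000: (-0.750000, -1.800000); f=(-1.800000, 1.057500) → (-1.344000, -1.451025)
(p(0.73), q(0.73)) ≈ (-1.3440, -1.4510)

-1.3440, -1.4510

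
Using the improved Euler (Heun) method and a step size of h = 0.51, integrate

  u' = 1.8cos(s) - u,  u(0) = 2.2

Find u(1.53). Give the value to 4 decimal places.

1.1720

Heun: k1 = f(s_n, u_n); k2 = f(s_n + h, u_n + h·k1); u_{n+1} = u_n + (h/2)·(k1 + k2).
s=0.000000, u=2.200000:
  k1 = f(0.000000, 2.200000) = -0.400000
  k2 = f(0.510000, 1.996000) = -0.425060
  u ← 2.200000 + (0.51/2)·(-0.400000 + (-0.425060)) = 1.989610
s=0.510000, u=1.989610:
  k1 = f(0.510000, 1.989610) = -0.418670
  k2 = f(1.020000, 1.776088) = -0.834030
  u ← 1.989610 + (0.51/2)·(-0.418670 + (-0.834030)) = 1.670171
s=1.020000, u=1.670171:
  k1 = f(1.020000, 1.670171) = -0.728113
  k2 = f(1.530000, 1.298834) = -1.225421
  u ← 1.670171 + (0.51/2)·(-0.728113 + (-1.225421)) = 1.172020
u(1.53) ≈ 1.1720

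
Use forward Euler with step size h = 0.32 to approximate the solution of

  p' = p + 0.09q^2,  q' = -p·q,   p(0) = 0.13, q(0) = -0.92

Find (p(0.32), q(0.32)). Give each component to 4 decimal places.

0.1960, -0.8817

Euler on (p,q): p_{n+1} = p_n + h·p', q_{n+1} = q_n + h·q'.
0.000000: (0.130000, -0.920000); f=(0.206176, 0.119600) → (0.195976, -0.881728)
(p(0.32), q(0.32)) ≈ (0.1960, -0.8817)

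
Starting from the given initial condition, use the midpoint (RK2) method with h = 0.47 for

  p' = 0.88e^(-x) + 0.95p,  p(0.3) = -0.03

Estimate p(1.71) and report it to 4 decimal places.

1.0533

Midpoint: k1 = f(x_n, p_n); k2 = f(x_n + h/2, p_n + (h/2)·k1); p_{n+1} = p_n + h·k2.
x=0.300000, p=-0.030000:
  k1 = f(0.300000, -0.030000) = 0.623420
  k2 = f(0.535000, 0.116504) = 0.626067
  p ← -0.030000 + 0.47·0.626067 = 0.264252
x=0.770000, p=0.264252:
  k1 = f(0.770000, 0.264252) = 0.658491
  k2 = f(1.005000, 0.418997) = 0.720166
  p ← 0.264252 + 0.47·0.720166 = 0.602730
x=1.240000, p=0.602730:
  k1 = f(1.240000, 0.602730) = 0.827252
  k2 = f(1.475000, 0.797134) = 0.958603
  p ← 0.602730 + 0.47·0.958603 = 1.053273
p(1.71) ≈ 1.0533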